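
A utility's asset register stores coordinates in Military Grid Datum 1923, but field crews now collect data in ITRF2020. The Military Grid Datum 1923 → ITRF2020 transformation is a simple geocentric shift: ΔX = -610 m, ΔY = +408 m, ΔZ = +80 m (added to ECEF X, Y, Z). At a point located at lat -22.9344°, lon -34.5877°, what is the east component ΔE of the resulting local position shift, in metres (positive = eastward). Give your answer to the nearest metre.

The local east axis at (φ, λ) is (−sin λ, cos λ, 0), so ΔE = −sin(-34.5877°)·(-610) + cos(-34.5877°)·408 = -10.39 m.

ΔE = -10 m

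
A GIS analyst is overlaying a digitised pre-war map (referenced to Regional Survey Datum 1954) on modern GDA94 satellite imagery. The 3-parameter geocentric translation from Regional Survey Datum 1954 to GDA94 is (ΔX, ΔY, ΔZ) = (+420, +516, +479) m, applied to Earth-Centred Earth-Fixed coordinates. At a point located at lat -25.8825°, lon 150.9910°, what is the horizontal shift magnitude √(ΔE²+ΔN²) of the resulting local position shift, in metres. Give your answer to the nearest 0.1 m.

At φ = -25.8825°, λ = 150.9910°: sin φ = -0.436527, cos φ = 0.899691, sin λ = 0.484947, cos λ = -0.874544.
ΔE = −sin λ·ΔX + cos λ·ΔY = −(0.484947)·(420) + (-0.874544)·(516) = -654.94 m.
ΔN = −sin φ cos λ·ΔX − sin φ sin λ·ΔY + cos φ·ΔZ = −(-0.436527)(-0.874544)(420) − (-0.436527)(0.484947)(516) + (0.899691)(479) = 379.85 m.
Horizontal magnitude = √(ΔE² + ΔN²) = √((-654.94)² + 379.85²) = 757.12 m.

757.1 m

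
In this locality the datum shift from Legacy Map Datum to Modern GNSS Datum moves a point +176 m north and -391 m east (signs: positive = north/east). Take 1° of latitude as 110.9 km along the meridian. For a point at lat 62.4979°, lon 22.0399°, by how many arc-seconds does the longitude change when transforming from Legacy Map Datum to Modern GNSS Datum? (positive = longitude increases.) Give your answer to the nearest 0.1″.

Δλ = -27.5″

At latitude 62.4979°, cos φ = 0.461781.
1° of longitude at this latitude = 110.9 × cos φ = 51.21 km, so Δλ = -391.0 / 51211.5 = -0.0076350° = -27.486″.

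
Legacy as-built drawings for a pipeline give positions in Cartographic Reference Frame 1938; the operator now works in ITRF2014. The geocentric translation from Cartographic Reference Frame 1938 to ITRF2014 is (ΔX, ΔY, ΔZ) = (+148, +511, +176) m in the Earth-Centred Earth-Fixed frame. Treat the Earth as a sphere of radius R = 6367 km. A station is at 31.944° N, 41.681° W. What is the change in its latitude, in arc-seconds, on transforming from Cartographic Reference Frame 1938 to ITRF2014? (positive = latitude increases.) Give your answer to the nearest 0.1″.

sin φ = 0.529090, cos φ = 0.848566, sin λ = -0.664983, cos λ = 0.746859.
North component: ΔN = −sin φ cos λ·ΔX − sin φ sin λ·ΔY + cos φ·ΔZ = −(0.529090)(0.746859)(148) − (0.529090)(-0.664983)(511) + (0.848566)(176) = 270.65 m.
1° of latitude spans πR/180 = 111125 m, so Δφ = 270.65 / 111125 × 3600 = 8.768″.

Δφ = 8.8″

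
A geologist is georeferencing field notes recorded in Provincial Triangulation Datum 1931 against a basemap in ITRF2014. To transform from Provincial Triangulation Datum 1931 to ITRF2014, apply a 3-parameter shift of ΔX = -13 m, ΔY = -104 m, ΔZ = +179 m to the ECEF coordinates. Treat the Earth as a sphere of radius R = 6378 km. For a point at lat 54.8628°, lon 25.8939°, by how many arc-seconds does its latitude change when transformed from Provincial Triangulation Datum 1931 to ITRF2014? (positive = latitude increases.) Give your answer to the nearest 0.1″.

sin φ = 0.817776, cos φ = 0.575536, sin λ = 0.436706, cos λ = 0.899604.
North component: ΔN = −sin φ cos λ·ΔX − sin φ sin λ·ΔY + cos φ·ΔZ = −(0.817776)(0.899604)(-13) − (0.817776)(0.436706)(-104) + (0.575536)(179) = 149.73 m.
1° of latitude spans πR/180 = 111317 m, so Δφ = 149.73 / 111317 × 3600 = 4.842″.

Δφ = 4.8″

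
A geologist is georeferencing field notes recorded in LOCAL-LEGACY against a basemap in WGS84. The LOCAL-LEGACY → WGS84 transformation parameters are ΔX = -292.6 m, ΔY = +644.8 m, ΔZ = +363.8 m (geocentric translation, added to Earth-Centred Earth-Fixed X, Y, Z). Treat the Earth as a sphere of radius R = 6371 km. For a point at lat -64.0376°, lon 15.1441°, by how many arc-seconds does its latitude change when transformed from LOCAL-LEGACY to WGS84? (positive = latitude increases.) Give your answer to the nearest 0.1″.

Δφ = 1.8″

sin φ = -0.899082, cos φ = 0.437781, sin λ = 0.261248, cos λ = 0.965272.
North component: ΔN = −sin φ cos λ·ΔX − sin φ sin λ·ΔY + cos φ·ΔZ = −(-0.899082)(0.965272)(-292.6) − (-0.899082)(0.261248)(644.8) + (0.437781)(363.8) = 56.78 m.
1° of latitude spans πR/180 = 111195 m, so Δφ = 56.78 / 111195 × 3600 = 1.838″.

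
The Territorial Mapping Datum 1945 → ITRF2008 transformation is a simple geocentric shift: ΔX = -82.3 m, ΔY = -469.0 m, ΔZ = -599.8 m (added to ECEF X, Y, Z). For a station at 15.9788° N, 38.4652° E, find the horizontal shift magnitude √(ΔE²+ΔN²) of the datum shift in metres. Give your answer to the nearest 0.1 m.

573.5 m

The local east axis at (φ, λ) is (−sin λ, cos λ, 0), so ΔE = −sin(38.4652°)·(-82.3) + cos(38.4652°)·(-469.0) = -316.03 m.
The local north axis is (−sin φ cos λ, −sin φ sin λ, cos φ), giving ΔN = 17.739 + 80.310 − 576.626 = -478.58 m.
Horizontal magnitude = √(ΔE² + ΔN²) = √((-316.03)² + (-478.58)²) = 573.51 m.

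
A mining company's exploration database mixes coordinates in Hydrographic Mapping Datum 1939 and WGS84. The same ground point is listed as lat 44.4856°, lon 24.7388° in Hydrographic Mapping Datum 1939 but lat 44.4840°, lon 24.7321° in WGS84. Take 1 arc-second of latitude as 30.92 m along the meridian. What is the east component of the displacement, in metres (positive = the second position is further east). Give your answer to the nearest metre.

Δφ = 44.4840° − 44.4856° = -0.0016°; Δλ = 24.7321° − 24.7388° = -0.0067°.
1° of latitude = 3600 × 30.92 = 111312 m.
ΔN = Δφ × 111312 = -178.1 m; ΔE = Δλ × 111312 × cos(44.4856°) = -0.0067 × 111312 × 0.713427 = -532.1 m.

ΔE = -532 m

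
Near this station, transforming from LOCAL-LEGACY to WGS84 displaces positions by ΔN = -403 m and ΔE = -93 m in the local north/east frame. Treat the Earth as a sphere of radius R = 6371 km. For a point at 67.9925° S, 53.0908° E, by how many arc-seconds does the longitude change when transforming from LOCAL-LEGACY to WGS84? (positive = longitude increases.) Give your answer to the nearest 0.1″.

Δλ = -8.0″

At latitude -67.9925°, cos φ = 0.374728.
One radian of longitude at latitude φ spans R cos φ, so Δλ = ΔE / (R cos φ) = -93.0 / (6371000 × 0.374728) = -3.8955e-05 rad = -8.035″.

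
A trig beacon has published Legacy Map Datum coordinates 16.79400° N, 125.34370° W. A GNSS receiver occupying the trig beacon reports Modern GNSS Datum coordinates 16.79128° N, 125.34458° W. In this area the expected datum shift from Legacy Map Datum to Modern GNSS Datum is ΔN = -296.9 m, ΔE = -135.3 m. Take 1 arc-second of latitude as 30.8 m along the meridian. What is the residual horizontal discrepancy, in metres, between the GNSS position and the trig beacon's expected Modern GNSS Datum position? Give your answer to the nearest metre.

42 m

Observed coordinate differences: Δφ = -0.00272°, Δλ = -0.00088°.
Converting to metres (1° lat = 110880 m, cos φ = 0.957350): observed ΔN = -301.6 m, observed ΔE = -93.4 m.
Subtracting the expected shift leaves a residual of -301.6 − (-296.9) = -4.7 m north and -93.4 − (-135.3) = 41.9 m east.
Residual distance = √((-4.7)² + 41.9²) = 42.1 m.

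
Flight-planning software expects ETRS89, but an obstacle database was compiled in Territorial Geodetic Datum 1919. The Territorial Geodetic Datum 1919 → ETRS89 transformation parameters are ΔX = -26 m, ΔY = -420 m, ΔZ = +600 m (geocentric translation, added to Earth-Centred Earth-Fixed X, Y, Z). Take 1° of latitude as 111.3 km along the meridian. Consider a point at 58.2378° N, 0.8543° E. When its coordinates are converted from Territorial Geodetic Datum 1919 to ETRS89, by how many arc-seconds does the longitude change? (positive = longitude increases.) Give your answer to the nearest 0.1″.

Δλ = -25.8″

sin φ = 0.850240, cos φ = 0.526395, sin λ = 0.014910, cos λ = 0.999889.
East component: ΔE = −sin λ·ΔX + cos λ·ΔY = −(0.014910)(-26) + (0.999889)(-420) = -419.57 m.
1° of latitude spans 111300 m; at latitude φ, 1° of longitude spans that × cos φ = 58587.8 m, so Δλ = -419.57 / 58587.8 × 3600 = -25.781″.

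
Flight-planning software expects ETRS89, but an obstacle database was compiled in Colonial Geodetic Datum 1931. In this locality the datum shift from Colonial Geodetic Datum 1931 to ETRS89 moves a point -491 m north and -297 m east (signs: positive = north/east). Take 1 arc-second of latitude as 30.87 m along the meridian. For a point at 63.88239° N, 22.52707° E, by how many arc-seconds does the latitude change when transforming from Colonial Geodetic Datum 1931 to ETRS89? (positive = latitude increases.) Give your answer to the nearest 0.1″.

Δφ = -15.9″

1″ of latitude = 30.87 m, so Δφ = -491.0 / 30.87 = -15.905″.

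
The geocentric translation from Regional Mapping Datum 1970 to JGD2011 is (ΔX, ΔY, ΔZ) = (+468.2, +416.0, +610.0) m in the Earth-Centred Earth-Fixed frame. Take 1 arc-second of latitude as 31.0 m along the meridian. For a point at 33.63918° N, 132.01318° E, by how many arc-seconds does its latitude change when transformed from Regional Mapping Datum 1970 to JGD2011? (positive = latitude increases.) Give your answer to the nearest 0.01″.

Δφ = 16.46″

sin φ = 0.553961, cos φ = 0.832543, sin λ = 0.742991, cos λ = -0.669302.
North component: ΔN = −sin φ cos λ·ΔX − sin φ sin λ·ΔY + cos φ·ΔZ = −(0.553961)(-0.669302)(468.2) − (0.553961)(0.742991)(416.0) + (0.832543)(610.0) = 510.22 m.
1° of latitude spans 3600 × 31.00 = 111600 m, so Δφ = 510.22 / 111600 × 3600 = 16.459″.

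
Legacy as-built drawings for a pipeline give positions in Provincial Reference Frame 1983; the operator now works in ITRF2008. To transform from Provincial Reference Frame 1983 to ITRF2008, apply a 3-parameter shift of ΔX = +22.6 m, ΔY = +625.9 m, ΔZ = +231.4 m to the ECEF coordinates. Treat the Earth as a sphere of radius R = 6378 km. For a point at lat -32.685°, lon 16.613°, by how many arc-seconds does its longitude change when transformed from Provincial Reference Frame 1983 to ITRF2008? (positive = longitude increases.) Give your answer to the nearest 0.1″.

Δλ = 22.8″

sin φ = -0.540020, cos φ = 0.841652, sin λ = 0.285906, cos λ = 0.958258.
East component: ΔE = −sin λ·ΔX + cos λ·ΔY = −(0.285906)(22.6) + (0.958258)(625.9) = 593.31 m.
1° of latitude spans πR/180 = 111317 m; at latitude φ, 1° of longitude spans that × cos φ = 93690.3 m, so Δλ = 593.31 / 93690.3 × 3600 = 22.798″.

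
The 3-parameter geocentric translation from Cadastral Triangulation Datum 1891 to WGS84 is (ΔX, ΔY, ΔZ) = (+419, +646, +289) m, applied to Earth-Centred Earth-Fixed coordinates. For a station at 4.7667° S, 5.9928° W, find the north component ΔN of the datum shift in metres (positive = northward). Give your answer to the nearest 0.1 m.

The local north axis is (−sin φ cos λ, −sin φ sin λ, cos φ), giving ΔN = 34.628 − 5.605 + 288.000 = 317.02 m.

ΔN = 317.0 m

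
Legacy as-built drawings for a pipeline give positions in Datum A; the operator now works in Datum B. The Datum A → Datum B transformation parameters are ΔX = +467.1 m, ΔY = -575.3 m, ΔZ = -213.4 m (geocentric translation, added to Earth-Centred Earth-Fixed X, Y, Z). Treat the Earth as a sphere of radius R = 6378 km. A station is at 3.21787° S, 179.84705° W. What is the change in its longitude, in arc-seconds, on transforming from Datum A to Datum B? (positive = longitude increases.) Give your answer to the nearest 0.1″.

sin φ = -0.056133, cos φ = 0.998423, sin λ = -0.002669, cos λ = -0.999996.
East component: ΔE = −sin λ·ΔX + cos λ·ΔY = −(-0.002669)(467.1) + (-0.999996)(-575.3) = 576.54 m.
1° of latitude spans πR/180 = 111317 m; at latitude φ, 1° of longitude spans that × cos φ = 111141.6 m, so Δλ = 576.54 / 111141.6 × 3600 = 18.675″.

Δλ = 18.7″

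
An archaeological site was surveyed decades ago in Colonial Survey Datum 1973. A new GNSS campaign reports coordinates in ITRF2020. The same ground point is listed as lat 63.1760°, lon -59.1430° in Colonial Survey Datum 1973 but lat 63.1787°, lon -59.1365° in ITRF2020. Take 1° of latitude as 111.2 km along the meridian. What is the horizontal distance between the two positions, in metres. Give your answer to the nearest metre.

Δφ = 63.1787° − 63.1760° = +0.0027°; Δλ = -59.1365° − -59.1430° = +0.0065°.
ΔN = Δφ × 111200 = 300.2 m; ΔE = Δλ × 111200 × cos(63.1760°) = +0.0065 × 111200 × 0.451251 = 326.2 m.
Distance = √(ΔE² + ΔN²) = √(326.2² + 300.2²) = 443.3 m.

443 m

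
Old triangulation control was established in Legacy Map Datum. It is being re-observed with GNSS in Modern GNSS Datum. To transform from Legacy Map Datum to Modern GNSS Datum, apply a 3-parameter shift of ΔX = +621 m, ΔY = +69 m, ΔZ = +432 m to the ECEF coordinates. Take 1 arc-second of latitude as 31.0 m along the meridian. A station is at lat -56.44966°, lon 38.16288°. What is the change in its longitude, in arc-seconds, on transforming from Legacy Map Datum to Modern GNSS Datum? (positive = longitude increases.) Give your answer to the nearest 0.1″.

Δλ = -19.2″

sin φ = -0.833401, cos φ = 0.552669, sin λ = 0.617899, cos λ = 0.786257.
East component: ΔE = −sin λ·ΔX + cos λ·ΔY = −(0.617899)(621) + (0.786257)(69) = -329.46 m.
1° of latitude spans 3600 × 31.00 = 111600 m; at latitude φ, 1° of longitude spans that × cos φ = 61677.9 m, so Δλ = -329.46 / 61677.9 × 3600 = -19.230″.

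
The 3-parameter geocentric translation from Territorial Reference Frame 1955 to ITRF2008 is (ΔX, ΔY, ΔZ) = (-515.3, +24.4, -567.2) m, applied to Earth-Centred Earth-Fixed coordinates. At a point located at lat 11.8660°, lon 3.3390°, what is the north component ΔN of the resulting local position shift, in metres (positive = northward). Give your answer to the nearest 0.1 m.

The local north axis is (−sin φ cos λ, −sin φ sin λ, cos φ), giving ΔN = 105.778 − 0.292 − 555.080 = -449.59 m.

ΔN = -449.6 m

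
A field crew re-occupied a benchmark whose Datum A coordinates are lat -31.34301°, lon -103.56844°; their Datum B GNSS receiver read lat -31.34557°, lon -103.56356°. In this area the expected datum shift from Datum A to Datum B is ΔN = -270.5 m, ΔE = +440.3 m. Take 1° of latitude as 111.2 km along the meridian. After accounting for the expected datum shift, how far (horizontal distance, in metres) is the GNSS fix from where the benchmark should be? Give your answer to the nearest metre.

27 m

Observed coordinate differences: Δφ = -0.00256°, Δλ = +0.00488°.
Converting to metres (1° lat = 111200 m, cos φ = 0.854069): observed ΔN = -284.7 m, observed ΔE = 463.5 m.
Subtracting the expected shift leaves a residual of -284.7 − (-270.5) = -14.2 m north and 463.5 − (440.3) = 23.2 m east.
Residual distance = √((-14.2)² + 23.2²) = 27.2 m.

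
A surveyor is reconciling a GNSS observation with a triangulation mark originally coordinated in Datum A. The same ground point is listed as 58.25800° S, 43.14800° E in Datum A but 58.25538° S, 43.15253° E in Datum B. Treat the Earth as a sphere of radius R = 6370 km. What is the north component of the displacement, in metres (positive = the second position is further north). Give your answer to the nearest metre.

Δφ = -58.25538° − -58.25800° = +0.00262°; Δλ = 43.15253° − 43.14800° = +0.00453°.
1° along a meridian = πR/180 = 111177 m.
ΔN = Δφ × 111177 = 291.3 m; ΔE = Δλ × 111177 × cos(-58.25800°) = +0.00453 × 111177 × 0.526095 = 265.0 m.

ΔN = 291 m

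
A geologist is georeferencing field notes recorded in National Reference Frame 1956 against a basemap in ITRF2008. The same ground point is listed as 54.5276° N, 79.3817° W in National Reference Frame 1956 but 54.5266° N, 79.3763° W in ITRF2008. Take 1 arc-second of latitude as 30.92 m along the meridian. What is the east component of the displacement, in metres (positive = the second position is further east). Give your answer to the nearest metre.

ΔE = 349 m

Δφ = 54.5266° − 54.5276° = -0.0010°; Δλ = -79.3763° − -79.3817° = +0.0054°.
1° of latitude = 3600 × 30.92 = 111312 m.
ΔN = Δφ × 111312 = -111.3 m; ΔE = Δλ × 111312 × cos(54.5276°) = +0.0054 × 111312 × 0.580311 = 348.8 m.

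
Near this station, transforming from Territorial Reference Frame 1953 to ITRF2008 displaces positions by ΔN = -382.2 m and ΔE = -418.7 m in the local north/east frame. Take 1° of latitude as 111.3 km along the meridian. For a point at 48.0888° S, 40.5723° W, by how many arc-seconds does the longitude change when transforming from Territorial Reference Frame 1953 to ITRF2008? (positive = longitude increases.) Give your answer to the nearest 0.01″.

Δλ = -20.27″

At latitude -48.0888°, cos φ = 0.667978.
1° of longitude at this latitude = 111.3 × cos φ = 74.35 km, so Δλ = -418.7 / 74346.0 = -0.0056318° = -20.274″.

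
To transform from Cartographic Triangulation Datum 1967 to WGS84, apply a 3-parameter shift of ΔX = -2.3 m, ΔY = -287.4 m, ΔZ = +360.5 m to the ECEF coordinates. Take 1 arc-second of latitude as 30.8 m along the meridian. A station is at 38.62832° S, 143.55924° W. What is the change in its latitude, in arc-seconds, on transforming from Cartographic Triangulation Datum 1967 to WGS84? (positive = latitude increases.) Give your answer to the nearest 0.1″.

sin φ = -0.624266, cos φ = 0.781212, sin λ = -0.593991, cos λ = -0.804471.
North component: ΔN = −sin φ cos λ·ΔX − sin φ sin λ·ΔY + cos φ·ΔZ = −(-0.624266)(-0.804471)(-2.3) − (-0.624266)(-0.593991)(-287.4) + (0.781212)(360.5) = 389.35 m.
1° of latitude spans 3600 × 30.80 = 110880 m, so Δφ = 389.35 / 110880 × 3600 = 12.641″.

Δφ = 12.6″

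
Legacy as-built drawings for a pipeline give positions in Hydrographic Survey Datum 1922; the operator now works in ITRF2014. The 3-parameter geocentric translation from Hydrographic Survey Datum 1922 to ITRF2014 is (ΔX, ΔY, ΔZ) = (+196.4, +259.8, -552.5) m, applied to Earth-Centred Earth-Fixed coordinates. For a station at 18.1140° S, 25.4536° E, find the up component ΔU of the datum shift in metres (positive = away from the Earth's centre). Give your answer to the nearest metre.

ΔU = 446 m

At φ = -18.1140°, λ = 25.4536°: sin φ = -0.310909, cos φ = 0.950440, sin λ = 0.429780, cos λ = 0.902934.
ΔU = cos φ cos λ·ΔX + cos φ sin λ·ΔY + sin φ·ΔZ = (0.950440)(0.902934)(196.4) + (0.950440)(0.429780)(259.8) + (-0.310909)(-552.5) = 446.45 m.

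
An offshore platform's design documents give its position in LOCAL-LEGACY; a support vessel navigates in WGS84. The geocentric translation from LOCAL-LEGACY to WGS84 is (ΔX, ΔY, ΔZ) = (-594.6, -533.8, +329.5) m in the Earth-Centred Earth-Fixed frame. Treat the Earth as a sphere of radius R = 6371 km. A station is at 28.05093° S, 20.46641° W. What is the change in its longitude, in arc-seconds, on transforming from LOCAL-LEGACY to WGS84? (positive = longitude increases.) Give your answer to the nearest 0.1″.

Δλ = -26.0″

sin φ = -0.470256, cos φ = 0.882530, sin λ = -0.349658, cos λ = 0.936877.
East component: ΔE = −sin λ·ΔX + cos λ·ΔY = −(-0.349658)(-594.6) + (0.936877)(-533.8) = -708.01 m.
1° of latitude spans πR/180 = 111195 m; at latitude φ, 1° of longitude spans that × cos φ = 98132.9 m, so Δλ = -708.01 / 98132.9 × 3600 = -25.973″.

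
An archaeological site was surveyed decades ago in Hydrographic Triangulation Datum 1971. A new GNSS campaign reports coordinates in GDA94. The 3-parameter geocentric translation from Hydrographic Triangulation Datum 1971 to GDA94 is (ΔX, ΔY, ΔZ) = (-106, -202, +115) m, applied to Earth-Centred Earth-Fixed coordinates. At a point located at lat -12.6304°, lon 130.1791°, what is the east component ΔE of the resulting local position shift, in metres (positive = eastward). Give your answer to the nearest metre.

At φ = -12.6304°, λ = 130.1791°: sin φ = -0.218661, cos φ = 0.975801, sin λ = 0.764031, cos λ = -0.645179.
ΔE = −sin λ·ΔX + cos λ·ΔY = −(0.764031)·(-106) + (-0.645179)·(-202) = 211.31 m.

ΔE = 211 m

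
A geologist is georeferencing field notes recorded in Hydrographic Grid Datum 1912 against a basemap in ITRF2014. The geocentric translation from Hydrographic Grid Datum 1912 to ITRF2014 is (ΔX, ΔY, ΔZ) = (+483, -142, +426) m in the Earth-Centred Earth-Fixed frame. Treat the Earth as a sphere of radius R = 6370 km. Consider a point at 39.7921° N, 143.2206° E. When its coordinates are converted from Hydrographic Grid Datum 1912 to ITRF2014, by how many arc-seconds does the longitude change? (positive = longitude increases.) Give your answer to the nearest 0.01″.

Δλ = -7.39″

sin φ = 0.640004, cos φ = 0.768372, sin λ = 0.598736, cos λ = -0.800947.
East component: ΔE = −sin λ·ΔX + cos λ·ΔY = −(0.598736)(483) + (-0.800947)(-142) = -175.45 m.
1° of latitude spans πR/180 = 111177 m; at latitude φ, 1° of longitude spans that × cos φ = 85425.6 m, so Δλ = -175.45 / 85425.6 × 3600 = -7.394″.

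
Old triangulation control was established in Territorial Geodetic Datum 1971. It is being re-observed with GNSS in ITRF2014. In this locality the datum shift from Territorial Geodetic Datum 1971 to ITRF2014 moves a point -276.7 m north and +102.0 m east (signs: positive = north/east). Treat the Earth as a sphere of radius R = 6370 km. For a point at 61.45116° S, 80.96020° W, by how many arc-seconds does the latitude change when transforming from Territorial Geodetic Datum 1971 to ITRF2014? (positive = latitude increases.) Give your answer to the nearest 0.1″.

Δφ = -9.0″

On a sphere of radius R, 1 rad of latitude = R, so Δφ = ΔN / R = -276.7 / 6370000 = -4.3438e-05 rad = -8.960″.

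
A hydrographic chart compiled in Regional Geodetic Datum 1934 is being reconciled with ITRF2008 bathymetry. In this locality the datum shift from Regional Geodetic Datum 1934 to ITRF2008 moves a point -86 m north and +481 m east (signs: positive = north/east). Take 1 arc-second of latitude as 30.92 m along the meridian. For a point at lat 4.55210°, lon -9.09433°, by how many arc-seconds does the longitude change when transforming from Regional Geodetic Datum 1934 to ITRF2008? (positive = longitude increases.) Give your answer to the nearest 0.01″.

Δλ = 15.61″

At latitude 4.55210°, cos φ = 0.996846.
1″ of longitude at this latitude = 30.92 × cos φ = 30.8225 m, so Δλ = 481.0 / 30.8225 = 15.606″.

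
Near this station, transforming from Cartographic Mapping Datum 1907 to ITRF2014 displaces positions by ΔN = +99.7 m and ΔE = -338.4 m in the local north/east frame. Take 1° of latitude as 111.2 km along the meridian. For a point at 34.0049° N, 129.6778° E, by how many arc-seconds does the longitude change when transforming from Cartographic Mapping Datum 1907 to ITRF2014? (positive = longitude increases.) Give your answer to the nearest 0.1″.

Δλ = -13.2″

At latitude 34.0049°, cos φ = 0.828990.
1° of longitude at this latitude = 111.2 × cos φ = 92.18 km, so Δλ = -338.4 / 92183.7 = -0.0036709° = -13.215″.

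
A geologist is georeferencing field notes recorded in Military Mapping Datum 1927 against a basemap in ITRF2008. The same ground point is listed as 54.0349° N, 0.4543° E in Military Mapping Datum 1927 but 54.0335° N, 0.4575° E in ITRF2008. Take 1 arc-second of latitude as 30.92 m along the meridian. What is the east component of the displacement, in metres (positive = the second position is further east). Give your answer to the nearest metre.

ΔE = 209 m

Δφ = 54.0335° − 54.0349° = -0.0014°; Δλ = 0.4575° − 0.4543° = +0.0032°.
1° of latitude = 3600 × 30.92 = 111312 m.
ΔN = Δφ × 111312 = -155.8 m; ΔE = Δλ × 111312 × cos(54.0349°) = +0.0032 × 111312 × 0.587292 = 209.2 m.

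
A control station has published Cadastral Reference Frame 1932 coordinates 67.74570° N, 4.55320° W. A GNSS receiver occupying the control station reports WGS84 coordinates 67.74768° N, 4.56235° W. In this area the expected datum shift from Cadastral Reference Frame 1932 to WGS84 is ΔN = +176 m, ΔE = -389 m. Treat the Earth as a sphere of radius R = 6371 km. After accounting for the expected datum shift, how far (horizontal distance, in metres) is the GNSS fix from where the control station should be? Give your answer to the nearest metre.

Observed coordinate differences: Δφ = +0.00198°, Δλ = -0.00915°.
Converting to metres (1° lat = 111195 m, cos φ = 0.378718): observed ΔN = 220.2 m, observed ΔE = -385.3 m.
Subtracting the expected shift leaves a residual of 220.2 − (176) = 44.2 m north and -385.3 − (-389) = 3.7 m east.
Residual distance = √(44.2² + 3.7²) = 44.3 m.

44 m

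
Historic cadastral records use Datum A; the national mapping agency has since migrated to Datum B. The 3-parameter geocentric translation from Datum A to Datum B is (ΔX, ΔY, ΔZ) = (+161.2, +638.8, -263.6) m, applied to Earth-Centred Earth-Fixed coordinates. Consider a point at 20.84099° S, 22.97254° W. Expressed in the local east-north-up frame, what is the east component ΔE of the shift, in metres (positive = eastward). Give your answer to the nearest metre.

ΔE = 651 m

At φ = -20.84099°, λ = -22.97254°: sin φ = -0.355776, cos φ = 0.934571, sin λ = -0.390290, cos λ = 0.920692.
ΔE = −sin λ·ΔX + cos λ·ΔY = −(-0.390290)·(161.2) + (0.920692)·(638.8) = 651.05 m.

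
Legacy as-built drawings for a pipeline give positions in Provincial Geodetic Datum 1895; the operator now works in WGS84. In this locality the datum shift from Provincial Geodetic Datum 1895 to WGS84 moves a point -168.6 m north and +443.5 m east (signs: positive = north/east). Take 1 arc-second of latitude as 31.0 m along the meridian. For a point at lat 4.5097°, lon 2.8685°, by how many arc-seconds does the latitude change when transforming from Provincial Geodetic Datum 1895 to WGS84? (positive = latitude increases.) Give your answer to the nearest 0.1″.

Δφ = -5.4″

1″ of latitude = 31.00 m, so Δφ = -168.6 / 31.00 = -5.439″.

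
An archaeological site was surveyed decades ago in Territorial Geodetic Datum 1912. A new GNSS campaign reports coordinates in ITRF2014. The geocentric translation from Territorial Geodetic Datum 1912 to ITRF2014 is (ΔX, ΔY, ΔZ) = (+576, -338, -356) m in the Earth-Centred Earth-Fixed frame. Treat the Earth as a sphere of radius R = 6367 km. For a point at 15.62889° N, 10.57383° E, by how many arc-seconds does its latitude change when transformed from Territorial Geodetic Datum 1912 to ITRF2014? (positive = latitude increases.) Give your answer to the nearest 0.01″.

Δφ = -15.51″

sin φ = 0.269405, cos φ = 0.963027, sin λ = 0.183502, cos λ = 0.983019.
North component: ΔN = −sin φ cos λ·ΔX − sin φ sin λ·ΔY + cos φ·ΔZ = −(0.269405)(0.983019)(576) − (0.269405)(0.183502)(-338) + (0.963027)(-356) = -478.67 m.
1° of latitude spans πR/180 = 111125 m, so Δφ = -478.67 / 111125 × 3600 = -15.507″.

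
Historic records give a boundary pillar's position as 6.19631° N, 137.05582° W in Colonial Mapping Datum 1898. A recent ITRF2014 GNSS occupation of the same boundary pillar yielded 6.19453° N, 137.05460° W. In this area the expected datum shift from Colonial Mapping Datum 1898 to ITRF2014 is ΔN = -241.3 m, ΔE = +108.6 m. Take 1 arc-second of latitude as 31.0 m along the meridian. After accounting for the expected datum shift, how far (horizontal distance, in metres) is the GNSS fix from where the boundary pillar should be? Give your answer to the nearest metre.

Observed coordinate differences: Δφ = -0.00178°, Δλ = +0.00122°.
Converting to metres (1° lat = 111600 m, cos φ = 0.994158): observed ΔN = -198.6 m, observed ΔE = 135.4 m.
Subtracting the expected shift leaves a residual of -198.6 − (-241.3) = 42.7 m north and 135.4 − (108.6) = 26.8 m east.
Residual distance = √(42.7² + 26.8²) = 50.3 m.

50 m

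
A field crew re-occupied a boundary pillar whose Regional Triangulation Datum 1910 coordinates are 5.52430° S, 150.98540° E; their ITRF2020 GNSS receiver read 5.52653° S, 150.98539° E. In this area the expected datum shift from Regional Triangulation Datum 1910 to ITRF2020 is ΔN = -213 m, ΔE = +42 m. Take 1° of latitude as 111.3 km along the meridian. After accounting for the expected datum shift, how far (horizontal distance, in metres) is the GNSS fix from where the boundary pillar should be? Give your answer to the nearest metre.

Observed coordinate differences: Δφ = -0.00223°, Δλ = -0.00001°.
Converting to metres (1° lat = 111300 m, cos φ = 0.995355): observed ΔN = -248.2 m, observed ΔE = -1.1 m.
Subtracting the expected shift leaves a residual of -248.2 − (-213) = -35.2 m north and -1.1 − (42) = -43.1 m east.
Residual distance = √((-35.2)² + (-43.1)²) = 55.7 m.

56 m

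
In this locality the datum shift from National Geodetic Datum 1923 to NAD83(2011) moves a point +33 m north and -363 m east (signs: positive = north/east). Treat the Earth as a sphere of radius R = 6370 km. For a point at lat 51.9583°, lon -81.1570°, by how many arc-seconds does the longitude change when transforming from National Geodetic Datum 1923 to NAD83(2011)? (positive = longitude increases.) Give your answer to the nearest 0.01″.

Δλ = -19.07″

At latitude 51.9583°, cos φ = 0.616235.
One radian of longitude at latitude φ spans R cos φ, so Δλ = ΔE / (R cos φ) = -363.0 / (6370000 × 0.616235) = -9.2474e-05 rad = -19.074″.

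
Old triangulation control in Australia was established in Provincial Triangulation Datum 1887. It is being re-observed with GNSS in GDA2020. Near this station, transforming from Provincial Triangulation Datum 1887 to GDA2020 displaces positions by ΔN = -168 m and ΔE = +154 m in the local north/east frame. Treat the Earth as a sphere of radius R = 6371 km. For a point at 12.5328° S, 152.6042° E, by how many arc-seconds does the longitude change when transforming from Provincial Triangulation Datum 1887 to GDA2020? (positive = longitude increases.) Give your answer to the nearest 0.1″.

At latitude -12.5328°, cos φ = 0.976172.
One radian of longitude at latitude φ spans R cos φ, so Δλ = ΔE / (R cos φ) = 154.0 / (6371000 × 0.976172) = 2.4762e-05 rad = 5.108″.

Δλ = 5.1″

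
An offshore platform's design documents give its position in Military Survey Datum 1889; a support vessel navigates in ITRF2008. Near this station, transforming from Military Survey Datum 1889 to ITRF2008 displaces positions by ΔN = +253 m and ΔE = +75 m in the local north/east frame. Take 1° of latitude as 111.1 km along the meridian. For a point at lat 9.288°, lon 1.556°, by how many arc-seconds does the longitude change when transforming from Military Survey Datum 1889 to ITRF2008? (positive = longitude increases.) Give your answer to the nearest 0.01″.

Δλ = 2.46″

At latitude 9.288°, cos φ = 0.986890.
1° of longitude at this latitude = 111.1 × cos φ = 109.64 km, so Δλ = 75.0 / 109643.4 = 0.0006840° = 2.463″.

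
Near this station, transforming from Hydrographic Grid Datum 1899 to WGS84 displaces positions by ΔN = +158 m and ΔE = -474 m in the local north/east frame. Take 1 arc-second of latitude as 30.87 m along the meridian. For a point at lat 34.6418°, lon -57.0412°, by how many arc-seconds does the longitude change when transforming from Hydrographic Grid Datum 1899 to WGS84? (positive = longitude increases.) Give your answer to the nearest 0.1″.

Δλ = -18.7″

At latitude 34.6418°, cos φ = 0.822722.
1″ of longitude at this latitude = 30.87 × cos φ = 25.3974 m, so Δλ = -474.0 / 25.3974 = -18.663″.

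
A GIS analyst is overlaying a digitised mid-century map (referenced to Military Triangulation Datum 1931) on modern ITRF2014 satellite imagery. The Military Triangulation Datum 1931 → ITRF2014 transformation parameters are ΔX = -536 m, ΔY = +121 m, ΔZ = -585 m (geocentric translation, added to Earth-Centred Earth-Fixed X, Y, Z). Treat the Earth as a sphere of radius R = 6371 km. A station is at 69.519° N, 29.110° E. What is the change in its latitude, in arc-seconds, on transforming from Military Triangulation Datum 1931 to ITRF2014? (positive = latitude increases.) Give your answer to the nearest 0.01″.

Δφ = 5.79″

sin φ = 0.936788, cos φ = 0.349897, sin λ = 0.486488, cos λ = 0.873687.
North component: ΔN = −sin φ cos λ·ΔX − sin φ sin λ·ΔY + cos φ·ΔZ = −(0.936788)(0.873687)(-536) − (0.936788)(0.486488)(121) + (0.349897)(-585) = 178.86 m.
1° of latitude spans πR/180 = 111195 m, so Δφ = 178.86 / 111195 × 3600 = 5.791″.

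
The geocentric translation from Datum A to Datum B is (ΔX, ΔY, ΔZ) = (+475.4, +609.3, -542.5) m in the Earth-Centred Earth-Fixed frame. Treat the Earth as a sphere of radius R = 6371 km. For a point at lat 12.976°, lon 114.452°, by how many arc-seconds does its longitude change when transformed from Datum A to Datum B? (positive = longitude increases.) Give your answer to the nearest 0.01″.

Δλ = -22.76″

sin φ = 0.224543, cos φ = 0.974464, sin λ = 0.910308, cos λ = -0.413931.
East component: ΔE = −sin λ·ΔX + cos λ·ΔY = −(0.910308)(475.4) + (-0.413931)(609.3) = -684.97 m.
1° of latitude spans πR/180 = 111195 m; at latitude φ, 1° of longitude spans that × cos φ = 108355.5 m, so Δλ = -684.97 / 108355.5 × 3600 = -22.757″.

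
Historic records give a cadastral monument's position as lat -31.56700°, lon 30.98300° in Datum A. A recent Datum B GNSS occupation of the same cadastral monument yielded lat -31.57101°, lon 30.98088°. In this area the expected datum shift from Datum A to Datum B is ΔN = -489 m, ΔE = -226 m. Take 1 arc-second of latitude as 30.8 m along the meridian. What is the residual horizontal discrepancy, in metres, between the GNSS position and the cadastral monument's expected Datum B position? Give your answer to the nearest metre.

Observed coordinate differences: Δφ = -0.00401°, Δλ = -0.00212°.
Converting to metres (1° lat = 110880 m, cos φ = 0.852029): observed ΔN = -444.6 m, observed ΔE = -200.3 m.
Subtracting the expected shift leaves a residual of -444.6 − (-489) = 44.4 m north and -200.3 − (-226) = 25.7 m east.
Residual distance = √(44.4² + 25.7²) = 51.3 m.

51 m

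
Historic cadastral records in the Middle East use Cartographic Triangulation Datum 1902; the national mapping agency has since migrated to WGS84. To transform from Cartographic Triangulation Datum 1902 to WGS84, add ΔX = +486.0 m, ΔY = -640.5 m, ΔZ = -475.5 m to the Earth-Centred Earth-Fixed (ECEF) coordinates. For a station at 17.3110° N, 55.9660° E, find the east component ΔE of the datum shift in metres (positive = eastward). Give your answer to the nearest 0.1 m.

ΔE = -761.2 m

At φ = 17.3110°, λ = 55.9660°: sin φ = 0.297558, cos φ = 0.954704, sin λ = 0.828706, cos λ = 0.559685.
ΔE = −sin λ·ΔX + cos λ·ΔY = −(0.828706)·(486.0) + (0.559685)·(-640.5) = -761.23 m.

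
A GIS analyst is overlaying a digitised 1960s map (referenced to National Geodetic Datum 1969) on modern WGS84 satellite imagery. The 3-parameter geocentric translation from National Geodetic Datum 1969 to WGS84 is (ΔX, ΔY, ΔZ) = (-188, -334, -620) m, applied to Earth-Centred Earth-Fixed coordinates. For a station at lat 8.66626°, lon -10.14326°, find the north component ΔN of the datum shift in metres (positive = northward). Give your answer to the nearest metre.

At φ = 8.66626°, λ = -10.14326°: sin φ = 0.150679, cos φ = 0.988583, sin λ = -0.176110, cos λ = 0.984370.
ΔN = −sin φ cos λ·ΔX − sin φ sin λ·ΔY + cos φ·ΔZ = −(0.150679)(0.984370)(-188) − (0.150679)(-0.176110)(-334) + (0.988583)(-620) = -593.90 m.

ΔN = -594 m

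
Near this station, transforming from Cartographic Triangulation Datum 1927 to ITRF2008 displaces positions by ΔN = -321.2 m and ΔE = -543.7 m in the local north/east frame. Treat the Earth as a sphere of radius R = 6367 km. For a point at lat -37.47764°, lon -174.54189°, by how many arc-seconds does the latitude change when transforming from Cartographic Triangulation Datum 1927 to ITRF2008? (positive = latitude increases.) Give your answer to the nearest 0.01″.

Δφ = -10.41″

On a sphere of radius R, 1 rad of latitude = R, so Δφ = ΔN / R = -321.2 / 6367000 = -5.0448e-05 rad = -10.406″.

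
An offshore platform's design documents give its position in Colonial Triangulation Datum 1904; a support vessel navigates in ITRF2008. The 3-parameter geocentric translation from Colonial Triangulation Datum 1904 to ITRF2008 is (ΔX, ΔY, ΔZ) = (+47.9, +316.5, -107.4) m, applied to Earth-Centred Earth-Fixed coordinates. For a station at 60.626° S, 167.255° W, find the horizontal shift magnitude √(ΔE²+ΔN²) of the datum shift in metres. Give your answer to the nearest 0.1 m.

The local east axis at (φ, λ) is (−sin λ, cos λ, 0), so ΔE = −sin(-167.255°)·47.9 + cos(-167.255°)·316.5 = -298.13 m.
The local north axis is (−sin φ cos λ, −sin φ sin λ, cos φ), giving ΔN = -40.713 − 60.847 − 52.681 = -154.24 m.
Horizontal magnitude = √(ΔE² + ΔN²) = √((-298.13)² + (-154.24)²) = 335.67 m.

335.7 m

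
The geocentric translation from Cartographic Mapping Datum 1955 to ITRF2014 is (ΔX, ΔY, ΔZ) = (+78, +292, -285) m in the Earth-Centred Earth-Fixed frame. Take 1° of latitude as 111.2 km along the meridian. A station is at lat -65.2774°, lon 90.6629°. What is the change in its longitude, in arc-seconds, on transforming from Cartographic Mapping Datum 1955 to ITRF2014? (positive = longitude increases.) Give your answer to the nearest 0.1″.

sin φ = -0.908343, cos φ = 0.418225, sin λ = 0.999933, cos λ = -0.011570.
East component: ΔE = −sin λ·ΔX + cos λ·ΔY = −(0.999933)(78) + (-0.011570)(292) = -81.37 m.
1° of latitude spans 111200 m; at latitude φ, 1° of longitude spans that × cos φ = 46506.7 m, so Δλ = -81.37 / 46506.7 × 3600 = -6.299″.

Δλ = -6.3″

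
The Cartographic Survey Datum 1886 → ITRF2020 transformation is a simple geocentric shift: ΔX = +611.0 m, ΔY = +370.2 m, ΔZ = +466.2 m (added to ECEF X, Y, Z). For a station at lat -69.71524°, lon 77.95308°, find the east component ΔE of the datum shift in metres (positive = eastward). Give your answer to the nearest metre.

ΔE = -520 m

The local east axis at (φ, λ) is (−sin λ, cos λ, 0), so ΔE = −sin(77.95308°)·611.0 + cos(77.95308°)·370.2 = -520.28 m.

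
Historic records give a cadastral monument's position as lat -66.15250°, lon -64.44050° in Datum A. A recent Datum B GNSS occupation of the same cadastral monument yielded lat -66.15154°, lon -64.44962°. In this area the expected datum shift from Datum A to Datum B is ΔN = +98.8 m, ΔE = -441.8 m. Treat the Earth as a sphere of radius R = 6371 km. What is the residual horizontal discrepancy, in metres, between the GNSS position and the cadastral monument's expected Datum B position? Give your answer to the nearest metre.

33 m

Observed coordinate differences: Δφ = +0.00096°, Δλ = -0.00912°.
Converting to metres (1° lat = 111195 m, cos φ = 0.404304): observed ΔN = 106.7 m, observed ΔE = -410.0 m.
Subtracting the expected shift leaves a residual of 106.7 − (98.8) = 7.9 m north and -410.0 − (-441.8) = 31.8 m east.
Residual distance = √(7.9² + 31.8²) = 32.8 m.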